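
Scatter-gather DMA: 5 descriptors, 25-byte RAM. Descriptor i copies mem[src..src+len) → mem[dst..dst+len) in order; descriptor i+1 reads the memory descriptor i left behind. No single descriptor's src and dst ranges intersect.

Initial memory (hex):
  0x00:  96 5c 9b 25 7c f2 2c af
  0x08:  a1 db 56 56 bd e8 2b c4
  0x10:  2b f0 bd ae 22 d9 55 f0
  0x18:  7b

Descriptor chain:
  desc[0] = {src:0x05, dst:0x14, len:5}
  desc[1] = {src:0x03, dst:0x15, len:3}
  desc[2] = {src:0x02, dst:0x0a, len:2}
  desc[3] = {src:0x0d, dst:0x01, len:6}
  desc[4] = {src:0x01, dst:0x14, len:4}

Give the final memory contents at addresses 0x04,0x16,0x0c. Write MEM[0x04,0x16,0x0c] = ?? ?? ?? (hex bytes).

MEM[0x04,0x16,0x0c] = 2b c4 bd

#0 dst[0x14+5] := {0xf2,0x2c,0xaf,0xa1,0xdb}
#1 dst[0x15+3] := {0x25,0x7c,0xf2}
#2 dst[0x0a+2] := {0x9b,0x25}
#3 dst[0x01+6] := {0xe8,0x2b,0xc4,0x2b,0xf0,0xbd}
#4 dst[0x14+4] := {0xe8,0x2b,0xc4,0x2b}
query mem[0x04]=0x2b, mem[0x16]=0xc4, mem[0x0c]=0xbd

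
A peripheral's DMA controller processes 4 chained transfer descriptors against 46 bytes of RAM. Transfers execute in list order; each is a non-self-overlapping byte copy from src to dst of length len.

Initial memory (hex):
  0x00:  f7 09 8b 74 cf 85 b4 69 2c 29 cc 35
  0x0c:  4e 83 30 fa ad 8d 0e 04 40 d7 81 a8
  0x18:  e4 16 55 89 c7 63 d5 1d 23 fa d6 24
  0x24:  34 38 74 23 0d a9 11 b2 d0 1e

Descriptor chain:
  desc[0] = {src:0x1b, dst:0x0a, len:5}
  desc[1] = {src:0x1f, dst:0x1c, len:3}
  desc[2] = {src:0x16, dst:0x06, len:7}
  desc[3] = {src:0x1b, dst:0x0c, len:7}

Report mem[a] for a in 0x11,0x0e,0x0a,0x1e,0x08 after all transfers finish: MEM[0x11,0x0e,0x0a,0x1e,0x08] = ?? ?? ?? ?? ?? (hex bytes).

MEM[0x11,0x0e,0x0a,0x1e,0x08] = 23 23 55 fa e4

[0] 0x1b->0x0a len=5 : 89 c7 63 d5 1d
[1] 0x1f->0x1c len=3 : 1d 23 fa
[2] 0x16->0x06 len=7 : 81 a8 e4 16 55 89 1d
[3] 0x1b->0x0c len=7 : 89 1d 23 fa 1d 23 fa
query mem[0x11]=0x23, mem[0x0e]=0x23, mem[0x0a]=0x55, mem[0x1e]=0xfa, mem[0x08]=0xe4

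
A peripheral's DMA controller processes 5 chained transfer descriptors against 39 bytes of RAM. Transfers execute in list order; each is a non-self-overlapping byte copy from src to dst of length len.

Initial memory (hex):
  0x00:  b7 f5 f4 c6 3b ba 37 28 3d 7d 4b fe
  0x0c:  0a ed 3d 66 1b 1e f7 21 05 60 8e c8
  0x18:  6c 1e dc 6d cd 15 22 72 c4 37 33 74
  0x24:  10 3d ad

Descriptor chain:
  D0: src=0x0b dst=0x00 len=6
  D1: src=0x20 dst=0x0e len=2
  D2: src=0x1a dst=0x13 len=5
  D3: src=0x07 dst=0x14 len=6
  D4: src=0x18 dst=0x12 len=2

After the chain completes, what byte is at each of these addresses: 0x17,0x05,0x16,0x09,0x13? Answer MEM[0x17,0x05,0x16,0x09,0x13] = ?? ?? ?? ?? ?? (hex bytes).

[0] 0x0b->0x00 len=6 : fe 0a ed 3d 66 1b
[1] 0x20->0x0e len=2 : c4 37
[2] 0x1a->0x13 len=5 : dc 6d cd 15 22
[3] 0x07->0x14 len=6 : 28 3d 7d 4b fe 0a
[4] 0x18->0x12 len=2 : fe 0a
query mem[0x17]=0x4b, mem[0x05]=0x1b, mem[0x16]=0x7d, mem[0x09]=0x7d, mem[0x13]=0x0a

MEM[0x17,0x05,0x16,0x09,0x13] = 4b 1b 7d 7d 0a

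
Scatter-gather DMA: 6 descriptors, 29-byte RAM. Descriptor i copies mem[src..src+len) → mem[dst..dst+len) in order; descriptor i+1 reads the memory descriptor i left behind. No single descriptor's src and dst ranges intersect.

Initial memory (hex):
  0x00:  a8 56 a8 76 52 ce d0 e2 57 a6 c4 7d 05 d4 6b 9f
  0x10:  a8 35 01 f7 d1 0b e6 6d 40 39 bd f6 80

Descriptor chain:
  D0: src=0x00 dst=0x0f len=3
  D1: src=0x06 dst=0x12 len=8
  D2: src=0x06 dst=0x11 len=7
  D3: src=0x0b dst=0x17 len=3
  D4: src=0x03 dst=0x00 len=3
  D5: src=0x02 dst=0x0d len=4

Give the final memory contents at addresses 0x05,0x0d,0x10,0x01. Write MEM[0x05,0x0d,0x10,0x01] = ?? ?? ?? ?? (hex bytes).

MEM[0x05,0x0d,0x10,0x01] = ce ce ce 52

[0] 0x00->0x0f len=3 : a8 56 a8
[1] 0x06->0x12 len=8 : d0 e2 57 a6 c4 7d 05 d4
[2] 0x06->0x11 len=7 : d0 e2 57 a6 c4 7d 05
[3] 0x0b->0x17 len=3 : 7d 05 d4
[4] 0x03->0x00 len=3 : 76 52 ce
[5] 0x02->0x0d len=4 : ce 76 52 ce
query mem[0x05]=0xce, mem[0x0d]=0xce, mem[0x10]=0xce, mem[0x01]=0x52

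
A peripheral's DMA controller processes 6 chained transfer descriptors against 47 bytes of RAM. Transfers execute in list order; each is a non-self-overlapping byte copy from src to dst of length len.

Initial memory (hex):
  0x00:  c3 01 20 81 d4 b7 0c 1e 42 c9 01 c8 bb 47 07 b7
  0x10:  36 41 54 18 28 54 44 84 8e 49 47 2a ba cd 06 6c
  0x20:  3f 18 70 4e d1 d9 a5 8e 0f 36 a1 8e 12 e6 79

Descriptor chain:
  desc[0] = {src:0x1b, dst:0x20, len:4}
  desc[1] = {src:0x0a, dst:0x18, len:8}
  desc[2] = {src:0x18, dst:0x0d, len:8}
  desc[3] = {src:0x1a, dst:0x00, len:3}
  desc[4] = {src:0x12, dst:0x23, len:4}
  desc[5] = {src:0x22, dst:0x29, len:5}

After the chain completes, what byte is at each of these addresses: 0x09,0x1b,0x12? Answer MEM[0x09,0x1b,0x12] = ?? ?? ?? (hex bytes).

MEM[0x09,0x1b,0x12] = c9 47 b7

#0 dst[0x20+4] := {0x2a,0xba,0xcd,0x06}
#1 dst[0x18+8] := {0x01,0xc8,0xbb,0x47,0x07,0xb7,0x36,0x41}
#2 dst[0x0d+8] := {0x01,0xc8,0xbb,0x47,0x07,0xb7,0x36,0x41}
#3 dst[0x00+3] := {0xbb,0x47,0x07}
#4 dst[0x23+4] := {0xb7,0x36,0x41,0x54}
#5 dst[0x29+5] := {0xcd,0xb7,0x36,0x41,0x54}
query mem[0x09]=0xc9, mem[0x1b]=0x47, mem[0x12]=0xb7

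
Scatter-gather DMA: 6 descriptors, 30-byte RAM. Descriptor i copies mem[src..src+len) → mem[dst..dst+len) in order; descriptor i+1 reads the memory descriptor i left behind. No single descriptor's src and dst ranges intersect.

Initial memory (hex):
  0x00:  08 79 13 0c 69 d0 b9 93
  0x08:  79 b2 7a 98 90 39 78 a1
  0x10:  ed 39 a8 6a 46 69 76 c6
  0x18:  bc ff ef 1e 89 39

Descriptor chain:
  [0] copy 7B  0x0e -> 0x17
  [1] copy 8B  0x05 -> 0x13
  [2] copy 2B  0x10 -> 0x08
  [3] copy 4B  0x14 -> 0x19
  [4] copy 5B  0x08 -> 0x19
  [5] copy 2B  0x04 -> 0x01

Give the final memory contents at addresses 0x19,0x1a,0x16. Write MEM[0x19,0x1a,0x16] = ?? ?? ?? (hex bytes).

[0] 0x0e->0x17 len=7 : 78 a1 ed 39 a8 6a 46
[1] 0x05->0x13 len=8 : d0 b9 93 79 b2 7a 98 90
[2] 0x10->0x08 len=2 : ed 39
[3] 0x14->0x19 len=4 : b9 93 79 b2
[4] 0x08->0x19 len=5 : ed 39 7a 98 90
[5] 0x04->0x01 len=2 : 69 d0
query mem[0x19]=0xed, mem[0x1a]=0x39, mem[0x16]=0x79

MEM[0x19,0x1a,0x16] = ed 39 79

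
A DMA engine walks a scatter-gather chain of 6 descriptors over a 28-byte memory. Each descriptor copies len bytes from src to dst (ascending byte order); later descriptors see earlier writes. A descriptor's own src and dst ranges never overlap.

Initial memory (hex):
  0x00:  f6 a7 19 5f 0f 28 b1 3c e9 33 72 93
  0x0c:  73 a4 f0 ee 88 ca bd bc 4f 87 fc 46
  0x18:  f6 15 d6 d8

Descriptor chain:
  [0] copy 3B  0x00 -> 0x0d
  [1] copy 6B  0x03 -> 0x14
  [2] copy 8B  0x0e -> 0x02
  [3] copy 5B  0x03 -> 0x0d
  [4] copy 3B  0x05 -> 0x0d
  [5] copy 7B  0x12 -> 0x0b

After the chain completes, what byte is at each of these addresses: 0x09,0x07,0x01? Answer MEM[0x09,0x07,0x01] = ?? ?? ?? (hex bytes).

#0 dst[0x0d+3] := {0xf6,0xa7,0x19}
#1 dst[0x14+6] := {0x5f,0x0f,0x28,0xb1,0x3c,0xe9}
#2 dst[0x02+8] := {0xa7,0x19,0x88,0xca,0xbd,0xbc,0x5f,0x0f}
#3 dst[0x0d+5] := {0x19,0x88,0xca,0xbd,0xbc}
#4 dst[0x0d+3] := {0xca,0xbd,0xbc}
#5 dst[0x0b+7] := {0xbd,0xbc,0x5f,0x0f,0x28,0xb1,0x3c}
query mem[0x09]=0x0f, mem[0x07]=0xbc, mem[0x01]=0xa7

MEM[0x09,0x07,0x01] = 0f bc a7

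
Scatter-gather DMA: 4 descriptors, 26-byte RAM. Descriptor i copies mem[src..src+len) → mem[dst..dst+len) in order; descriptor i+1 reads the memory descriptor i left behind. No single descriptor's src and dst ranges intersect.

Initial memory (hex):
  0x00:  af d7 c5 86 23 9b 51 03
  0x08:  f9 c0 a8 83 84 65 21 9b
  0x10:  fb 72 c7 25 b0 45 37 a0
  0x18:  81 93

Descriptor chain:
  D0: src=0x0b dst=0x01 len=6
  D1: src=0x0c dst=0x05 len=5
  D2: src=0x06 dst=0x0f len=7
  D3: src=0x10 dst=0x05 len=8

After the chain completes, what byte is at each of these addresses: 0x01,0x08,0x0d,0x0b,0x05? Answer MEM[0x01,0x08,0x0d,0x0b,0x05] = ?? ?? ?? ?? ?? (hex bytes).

MEM[0x01,0x08,0x0d,0x0b,0x05] = 83 a8 65 37 21

D0: mem[0x01..0x06] <- [83 84 65 21 9b fb]
D1: mem[0x05..0x09] <- [84 65 21 9b fb]
D2: mem[0x0f..0x15] <- [65 21 9b fb a8 83 84]
D3: mem[0x05..0x0c] <- [21 9b fb a8 83 84 37 a0]
query mem[0x01]=0x83, mem[0x08]=0xa8, mem[0x0d]=0x65, mem[0x0b]=0x37, mem[0x05]=0x21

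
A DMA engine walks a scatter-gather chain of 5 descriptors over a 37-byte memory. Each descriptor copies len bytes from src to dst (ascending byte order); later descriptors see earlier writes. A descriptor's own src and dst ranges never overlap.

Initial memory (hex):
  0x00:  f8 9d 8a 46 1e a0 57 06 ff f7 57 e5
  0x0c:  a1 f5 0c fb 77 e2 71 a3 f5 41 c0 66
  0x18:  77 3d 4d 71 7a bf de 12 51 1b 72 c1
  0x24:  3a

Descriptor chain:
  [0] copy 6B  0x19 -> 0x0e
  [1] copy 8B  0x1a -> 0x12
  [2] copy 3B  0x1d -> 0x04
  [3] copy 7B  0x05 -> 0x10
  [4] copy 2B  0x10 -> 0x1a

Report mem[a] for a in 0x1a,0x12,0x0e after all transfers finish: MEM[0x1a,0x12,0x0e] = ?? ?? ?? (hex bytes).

[0] 0x19->0x0e len=6 : 3d 4d 71 7a bf de
[1] 0x1a->0x12 len=8 : 4d 71 7a bf de 12 51 1b
[2] 0x1d->0x04 len=3 : bf de 12
[3] 0x05->0x10 len=7 : de 12 06 ff f7 57 e5
[4] 0x10->0x1a len=2 : de 12
query mem[0x1a]=0xde, mem[0x12]=0x06, mem[0x0e]=0x3d

MEM[0x1a,0x12,0x0e] = de 06 3d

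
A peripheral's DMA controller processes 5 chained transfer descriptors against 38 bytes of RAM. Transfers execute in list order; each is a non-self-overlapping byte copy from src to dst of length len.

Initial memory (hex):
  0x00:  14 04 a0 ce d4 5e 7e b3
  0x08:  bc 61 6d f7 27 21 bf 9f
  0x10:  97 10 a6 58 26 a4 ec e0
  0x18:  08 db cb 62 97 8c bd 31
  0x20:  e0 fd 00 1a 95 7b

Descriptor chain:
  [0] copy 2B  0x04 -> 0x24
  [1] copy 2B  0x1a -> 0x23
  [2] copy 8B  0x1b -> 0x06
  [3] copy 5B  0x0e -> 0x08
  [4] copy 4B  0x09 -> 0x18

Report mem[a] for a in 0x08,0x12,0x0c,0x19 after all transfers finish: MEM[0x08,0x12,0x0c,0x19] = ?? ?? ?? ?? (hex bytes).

MEM[0x08,0x12,0x0c,0x19] = bf a6 a6 97

D0: mem[0x24..0x25] <- [d4 5e]
D1: mem[0x23..0x24] <- [cb 62]
D2: mem[0x06..0x0d] <- [62 97 8c bd 31 e0 fd 00]
D3: mem[0x08..0x0c] <- [bf 9f 97 10 a6]
D4: mem[0x18..0x1b] <- [9f 97 10 a6]
query mem[0x08]=0xbf, mem[0x12]=0xa6, mem[0x0c]=0xa6, mem[0x19]=0x97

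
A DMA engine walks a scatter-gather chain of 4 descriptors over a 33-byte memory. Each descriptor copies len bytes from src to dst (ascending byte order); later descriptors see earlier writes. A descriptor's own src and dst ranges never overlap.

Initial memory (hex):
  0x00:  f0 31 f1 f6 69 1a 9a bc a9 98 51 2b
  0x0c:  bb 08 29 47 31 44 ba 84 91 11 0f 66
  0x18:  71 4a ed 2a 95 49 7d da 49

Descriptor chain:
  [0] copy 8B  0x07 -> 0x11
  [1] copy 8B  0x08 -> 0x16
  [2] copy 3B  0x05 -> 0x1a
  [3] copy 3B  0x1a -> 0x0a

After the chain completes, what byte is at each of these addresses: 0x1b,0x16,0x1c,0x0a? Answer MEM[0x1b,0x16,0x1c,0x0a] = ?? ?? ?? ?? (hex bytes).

MEM[0x1b,0x16,0x1c,0x0a] = 9a a9 bc 1a

[0] 0x07->0x11 len=8 : bc a9 98 51 2b bb 08 29
[1] 0x08->0x16 len=8 : a9 98 51 2b bb 08 29 47
[2] 0x05->0x1a len=3 : 1a 9a bc
[3] 0x1a->0x0a len=3 : 1a 9a bc
query mem[0x1b]=0x9a, mem[0x16]=0xa9, mem[0x1c]=0xbc, mem[0x0a]=0x1a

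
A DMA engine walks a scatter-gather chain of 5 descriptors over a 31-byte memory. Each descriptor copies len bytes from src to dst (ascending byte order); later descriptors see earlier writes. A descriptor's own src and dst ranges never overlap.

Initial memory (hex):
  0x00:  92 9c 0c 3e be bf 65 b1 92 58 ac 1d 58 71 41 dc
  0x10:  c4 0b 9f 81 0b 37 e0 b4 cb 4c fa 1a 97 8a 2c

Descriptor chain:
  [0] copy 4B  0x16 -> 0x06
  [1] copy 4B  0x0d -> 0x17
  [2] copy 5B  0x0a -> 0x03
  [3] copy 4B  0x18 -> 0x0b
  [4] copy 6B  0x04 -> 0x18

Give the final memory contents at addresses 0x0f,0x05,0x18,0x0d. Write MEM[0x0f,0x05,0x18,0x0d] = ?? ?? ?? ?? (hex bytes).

D0: mem[0x06..0x09] <- [e0 b4 cb 4c]
D1: mem[0x17..0x1a] <- [71 41 dc c4]
D2: mem[0x03..0x07] <- [ac 1d 58 71 41]
D3: mem[0x0b..0x0e] <- [41 dc c4 1a]
D4: mem[0x18..0x1d] <- [1d 58 71 41 cb 4c]
query mem[0x0f]=0xdc, mem[0x05]=0x58, mem[0x18]=0x1d, mem[0x0d]=0xc4

MEM[0x0f,0x05,0x18,0x0d] = dc 58 1d c4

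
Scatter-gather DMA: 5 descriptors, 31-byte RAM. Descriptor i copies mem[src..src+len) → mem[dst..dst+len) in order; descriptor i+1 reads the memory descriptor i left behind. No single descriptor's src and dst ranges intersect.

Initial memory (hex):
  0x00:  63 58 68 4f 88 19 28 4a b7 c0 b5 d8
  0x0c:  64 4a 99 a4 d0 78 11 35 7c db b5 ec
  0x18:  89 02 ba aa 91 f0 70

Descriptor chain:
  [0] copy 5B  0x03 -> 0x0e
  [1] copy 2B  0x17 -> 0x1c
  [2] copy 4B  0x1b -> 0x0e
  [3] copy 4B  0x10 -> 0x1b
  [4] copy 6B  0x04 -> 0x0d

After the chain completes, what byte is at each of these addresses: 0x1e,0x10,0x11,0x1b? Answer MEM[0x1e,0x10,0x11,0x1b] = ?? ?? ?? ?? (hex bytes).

#0 dst[0x0e+5] := {0x4f,0x88,0x19,0x28,0x4a}
#1 dst[0x1c+2] := {0xec,0x89}
#2 dst[0x0e+4] := {0xaa,0xec,0x89,0x70}
#3 dst[0x1b+4] := {0x89,0x70,0x4a,0x35}
#4 dst[0x0d+6] := {0x88,0x19,0x28,0x4a,0xb7,0xc0}
query mem[0x1e]=0x35, mem[0x10]=0x4a, mem[0x11]=0xb7, mem[0x1b]=0x89

MEM[0x1e,0x10,0x11,0x1b] = 35 4a b7 89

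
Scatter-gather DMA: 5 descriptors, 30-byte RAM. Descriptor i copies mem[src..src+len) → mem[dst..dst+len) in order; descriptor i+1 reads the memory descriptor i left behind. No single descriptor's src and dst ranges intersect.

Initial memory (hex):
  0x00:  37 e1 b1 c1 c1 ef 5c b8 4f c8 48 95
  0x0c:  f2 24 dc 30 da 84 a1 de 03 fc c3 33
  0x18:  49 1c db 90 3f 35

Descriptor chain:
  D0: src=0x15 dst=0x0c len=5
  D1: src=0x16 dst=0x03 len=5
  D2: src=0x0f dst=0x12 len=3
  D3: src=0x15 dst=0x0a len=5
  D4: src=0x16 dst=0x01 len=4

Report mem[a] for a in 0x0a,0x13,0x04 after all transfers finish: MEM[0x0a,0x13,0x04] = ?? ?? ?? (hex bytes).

MEM[0x0a,0x13,0x04] = fc 1c 1c

#0 dst[0x0c+5] := {0xfc,0xc3,0x33,0x49,0x1c}
#1 dst[0x03+5] := {0xc3,0x33,0x49,0x1c,0xdb}
#2 dst[0x12+3] := {0x49,0x1c,0x84}
#3 dst[0x0a+5] := {0xfc,0xc3,0x33,0x49,0x1c}
#4 dst[0x01+4] := {0xc3,0x33,0x49,0x1c}
query mem[0x0a]=0xfc, mem[0x13]=0x1c, mem[0x04]=0x1c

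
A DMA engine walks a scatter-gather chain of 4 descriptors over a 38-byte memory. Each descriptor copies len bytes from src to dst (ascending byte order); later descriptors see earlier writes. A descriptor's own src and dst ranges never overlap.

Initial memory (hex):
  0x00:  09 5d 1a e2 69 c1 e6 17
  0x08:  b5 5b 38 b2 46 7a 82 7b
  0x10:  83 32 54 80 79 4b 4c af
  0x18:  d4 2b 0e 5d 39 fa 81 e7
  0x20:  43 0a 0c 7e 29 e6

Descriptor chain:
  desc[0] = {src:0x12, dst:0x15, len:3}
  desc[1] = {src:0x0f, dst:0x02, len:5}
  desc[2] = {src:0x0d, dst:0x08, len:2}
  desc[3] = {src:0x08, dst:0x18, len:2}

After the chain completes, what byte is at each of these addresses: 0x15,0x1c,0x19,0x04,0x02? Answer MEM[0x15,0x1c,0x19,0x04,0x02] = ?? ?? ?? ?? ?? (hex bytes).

MEM[0x15,0x1c,0x19,0x04,0x02] = 54 39 82 32 7b

D0: mem[0x15..0x17] <- [54 80 79]
D1: mem[0x02..0x06] <- [7b 83 32 54 80]
D2: mem[0x08..0x09] <- [7a 82]
D3: mem[0x18..0x19] <- [7a 82]
query mem[0x15]=0x54, mem[0x1c]=0x39, mem[0x19]=0x82, mem[0x04]=0x32, mem[0x02]=0x7b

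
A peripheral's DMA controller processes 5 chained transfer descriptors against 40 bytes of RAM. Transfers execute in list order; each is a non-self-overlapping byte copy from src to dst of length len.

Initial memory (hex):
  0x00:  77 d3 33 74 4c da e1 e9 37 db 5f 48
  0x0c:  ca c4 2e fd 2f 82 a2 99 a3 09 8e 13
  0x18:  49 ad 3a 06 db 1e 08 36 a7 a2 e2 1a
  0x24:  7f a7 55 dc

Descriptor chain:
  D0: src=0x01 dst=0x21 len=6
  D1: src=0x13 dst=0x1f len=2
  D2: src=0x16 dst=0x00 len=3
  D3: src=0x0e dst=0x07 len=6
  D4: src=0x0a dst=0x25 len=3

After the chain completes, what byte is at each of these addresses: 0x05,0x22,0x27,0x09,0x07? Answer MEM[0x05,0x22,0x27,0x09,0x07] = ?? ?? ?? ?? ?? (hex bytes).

MEM[0x05,0x22,0x27,0x09,0x07] = da 33 99 2f 2e

  after D0: wrote 6B at 0x21 = d333744cdae1
  after D1: wrote 2B at 0x1f = 99a3
  after D2: wrote 3B at 0x00 = 8e1349
  after D3: wrote 6B at 0x07 = 2efd2f82a299
  after D4: wrote 3B at 0x25 = 82a299
query mem[0x05]=0xda, mem[0x22]=0x33, mem[0x27]=0x99, mem[0x09]=0x2f, mem[0x07]=0x2e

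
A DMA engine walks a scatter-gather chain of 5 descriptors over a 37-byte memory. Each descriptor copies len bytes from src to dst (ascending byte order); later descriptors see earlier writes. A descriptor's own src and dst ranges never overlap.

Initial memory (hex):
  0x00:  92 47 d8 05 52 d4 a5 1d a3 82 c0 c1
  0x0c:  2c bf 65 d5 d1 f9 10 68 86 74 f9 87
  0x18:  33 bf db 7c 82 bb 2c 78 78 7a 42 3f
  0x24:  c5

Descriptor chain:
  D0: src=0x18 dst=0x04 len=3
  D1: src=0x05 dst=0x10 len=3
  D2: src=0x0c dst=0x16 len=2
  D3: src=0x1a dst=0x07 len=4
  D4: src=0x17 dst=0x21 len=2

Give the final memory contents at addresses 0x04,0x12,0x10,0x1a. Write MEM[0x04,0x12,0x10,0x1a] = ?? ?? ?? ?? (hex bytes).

[0] 0x18->0x04 len=3 : 33 bf db
[1] 0x05->0x10 len=3 : bf db 1d
[2] 0x0c->0x16 len=2 : 2c bf
[3] 0x1a->0x07 len=4 : db 7c 82 bb
[4] 0x17->0x21 len=2 : bf 33
query mem[0x04]=0x33, mem[0x12]=0x1d, mem[0x10]=0xbf, mem[0x1a]=0xdb

MEM[0x04,0x12,0x10,0x1a] = 33 1d bf db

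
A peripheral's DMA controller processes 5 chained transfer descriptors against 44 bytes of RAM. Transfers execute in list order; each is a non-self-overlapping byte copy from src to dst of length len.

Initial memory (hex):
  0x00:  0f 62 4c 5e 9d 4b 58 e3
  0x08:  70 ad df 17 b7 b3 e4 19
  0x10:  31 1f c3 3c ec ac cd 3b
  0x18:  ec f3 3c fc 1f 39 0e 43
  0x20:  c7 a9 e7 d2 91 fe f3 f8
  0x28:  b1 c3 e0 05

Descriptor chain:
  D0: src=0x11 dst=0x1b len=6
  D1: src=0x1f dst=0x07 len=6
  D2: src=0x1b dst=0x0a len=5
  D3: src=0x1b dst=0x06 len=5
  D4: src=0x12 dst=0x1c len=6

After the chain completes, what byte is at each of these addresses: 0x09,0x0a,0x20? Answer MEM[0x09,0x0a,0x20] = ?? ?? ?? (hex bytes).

D0: mem[0x1b..0x20] <- [1f c3 3c ec ac cd]
D1: mem[0x07..0x0c] <- [ac cd a9 e7 d2 91]
D2: mem[0x0a..0x0e] <- [1f c3 3c ec ac]
D3: mem[0x06..0x0a] <- [1f c3 3c ec ac]
D4: mem[0x1c..0x21] <- [c3 3c ec ac cd 3b]
query mem[0x09]=0xec, mem[0x0a]=0xac, mem[0x20]=0xcd

MEM[0x09,0x0a,0x20] = ec ac cd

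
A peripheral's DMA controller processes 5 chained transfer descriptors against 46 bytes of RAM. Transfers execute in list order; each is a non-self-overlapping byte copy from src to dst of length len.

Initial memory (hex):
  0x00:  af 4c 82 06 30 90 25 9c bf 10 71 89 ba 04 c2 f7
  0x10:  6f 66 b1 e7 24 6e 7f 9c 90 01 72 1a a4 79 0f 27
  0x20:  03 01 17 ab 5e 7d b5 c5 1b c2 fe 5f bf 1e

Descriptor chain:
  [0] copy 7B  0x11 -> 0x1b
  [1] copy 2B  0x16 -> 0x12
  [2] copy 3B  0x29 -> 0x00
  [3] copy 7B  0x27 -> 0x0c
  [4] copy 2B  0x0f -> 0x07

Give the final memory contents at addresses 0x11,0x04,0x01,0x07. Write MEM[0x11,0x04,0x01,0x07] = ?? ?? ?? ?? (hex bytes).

D0: mem[0x1b..0x21] <- [66 b1 e7 24 6e 7f 9c]
D1: mem[0x12..0x13] <- [7f 9c]
D2: mem[0x00..0x02] <- [c2 fe 5f]
D3: mem[0x0c..0x12] <- [c5 1b c2 fe 5f bf 1e]
D4: mem[0x07..0x08] <- [fe 5f]
query mem[0x11]=0xbf, mem[0x04]=0x30, mem[0x01]=0xfe, mem[0x07]=0xfe

MEM[0x11,0x04,0x01,0x07] = bf 30 fe fe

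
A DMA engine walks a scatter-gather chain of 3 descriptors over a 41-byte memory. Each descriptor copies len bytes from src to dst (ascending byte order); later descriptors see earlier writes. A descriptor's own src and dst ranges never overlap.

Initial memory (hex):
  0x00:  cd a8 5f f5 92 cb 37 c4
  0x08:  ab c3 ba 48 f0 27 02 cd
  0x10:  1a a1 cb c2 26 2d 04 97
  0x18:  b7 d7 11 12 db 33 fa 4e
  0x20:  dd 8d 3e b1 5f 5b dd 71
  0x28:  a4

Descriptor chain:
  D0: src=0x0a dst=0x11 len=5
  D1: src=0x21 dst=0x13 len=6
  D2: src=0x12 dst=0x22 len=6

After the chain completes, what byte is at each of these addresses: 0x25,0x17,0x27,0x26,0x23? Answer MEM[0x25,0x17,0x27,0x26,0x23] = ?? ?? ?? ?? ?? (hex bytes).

  after D0: wrote 5B at 0x11 = ba48f02702
  after D1: wrote 6B at 0x13 = 8d3eb15f5bdd
  after D2: wrote 6B at 0x22 = 488d3eb15f5b
query mem[0x25]=0xb1, mem[0x17]=0x5b, mem[0x27]=0x5b, mem[0x26]=0x5f, mem[0x23]=0x8d

MEM[0x25,0x17,0x27,0x26,0x23] = b1 5b 5b 5f 8d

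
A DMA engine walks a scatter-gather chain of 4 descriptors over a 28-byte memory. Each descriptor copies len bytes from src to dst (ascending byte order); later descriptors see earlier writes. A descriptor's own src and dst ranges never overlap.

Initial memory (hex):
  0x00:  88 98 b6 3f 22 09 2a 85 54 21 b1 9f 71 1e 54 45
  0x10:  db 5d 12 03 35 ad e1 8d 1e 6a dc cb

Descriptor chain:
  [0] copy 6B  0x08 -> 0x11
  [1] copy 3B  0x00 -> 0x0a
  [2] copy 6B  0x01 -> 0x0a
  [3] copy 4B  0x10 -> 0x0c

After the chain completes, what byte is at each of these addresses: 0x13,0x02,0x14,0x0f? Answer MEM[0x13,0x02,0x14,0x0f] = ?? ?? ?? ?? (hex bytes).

  after D0: wrote 6B at 0x11 = 5421b19f711e
  after D1: wrote 3B at 0x0a = 8898b6
  after D2: wrote 6B at 0x0a = 98b63f22092a
  after D3: wrote 4B at 0x0c = db5421b1
query mem[0x13]=0xb1, mem[0x02]=0xb6, mem[0x14]=0x9f, mem[0x0f]=0xb1

MEM[0x13,0x02,0x14,0x0f] = b1 b6 9f b1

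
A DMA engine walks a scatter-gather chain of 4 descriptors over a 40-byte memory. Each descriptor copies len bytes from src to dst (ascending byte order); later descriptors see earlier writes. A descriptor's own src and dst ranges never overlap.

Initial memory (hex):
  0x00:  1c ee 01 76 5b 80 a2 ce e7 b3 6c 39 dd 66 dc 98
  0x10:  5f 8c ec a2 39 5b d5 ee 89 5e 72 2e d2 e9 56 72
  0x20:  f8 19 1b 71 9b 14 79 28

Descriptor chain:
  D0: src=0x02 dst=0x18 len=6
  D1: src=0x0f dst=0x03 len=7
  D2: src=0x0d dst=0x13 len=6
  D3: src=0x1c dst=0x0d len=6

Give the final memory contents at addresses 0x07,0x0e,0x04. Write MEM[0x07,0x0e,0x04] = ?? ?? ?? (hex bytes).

[0] 0x02->0x18 len=6 : 01 76 5b 80 a2 ce
[1] 0x0f->0x03 len=7 : 98 5f 8c ec a2 39 5b
[2] 0x0d->0x13 len=6 : 66 dc 98 5f 8c ec
[3] 0x1c->0x0d len=6 : a2 ce 56 72 f8 19
query mem[0x07]=0xa2, mem[0x0e]=0xce, mem[0x04]=0x5f

MEM[0x07,0x0e,0x04] = a2 ce 5f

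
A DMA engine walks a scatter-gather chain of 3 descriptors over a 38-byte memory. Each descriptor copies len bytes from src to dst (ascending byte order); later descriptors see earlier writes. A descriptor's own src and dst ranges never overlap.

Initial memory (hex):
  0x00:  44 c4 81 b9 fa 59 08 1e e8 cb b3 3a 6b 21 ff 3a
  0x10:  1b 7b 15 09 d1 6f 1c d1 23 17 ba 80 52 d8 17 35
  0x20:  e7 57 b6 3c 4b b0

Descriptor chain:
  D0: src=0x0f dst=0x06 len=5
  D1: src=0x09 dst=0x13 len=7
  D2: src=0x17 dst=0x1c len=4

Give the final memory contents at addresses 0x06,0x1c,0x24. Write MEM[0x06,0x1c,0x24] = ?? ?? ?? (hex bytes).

MEM[0x06,0x1c,0x24] = 3a 21 4b

[0] 0x0f->0x06 len=5 : 3a 1b 7b 15 09
[1] 0x09->0x13 len=7 : 15 09 3a 6b 21 ff 3a
[2] 0x17->0x1c len=4 : 21 ff 3a ba
query mem[0x06]=0x3a, mem[0x1c]=0x21, mem[0x24]=0x4b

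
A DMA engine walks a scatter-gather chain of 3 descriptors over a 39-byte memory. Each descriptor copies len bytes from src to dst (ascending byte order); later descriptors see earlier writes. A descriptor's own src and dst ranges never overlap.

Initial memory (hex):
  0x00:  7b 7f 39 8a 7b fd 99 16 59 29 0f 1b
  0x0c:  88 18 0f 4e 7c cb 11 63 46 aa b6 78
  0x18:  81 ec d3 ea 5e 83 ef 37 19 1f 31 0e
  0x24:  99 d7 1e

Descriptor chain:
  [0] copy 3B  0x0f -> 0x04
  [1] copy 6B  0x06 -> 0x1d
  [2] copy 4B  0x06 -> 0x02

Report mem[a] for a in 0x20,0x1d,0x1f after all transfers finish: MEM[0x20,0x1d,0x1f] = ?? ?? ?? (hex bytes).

MEM[0x20,0x1d,0x1f] = 29 cb 59

#0 dst[0x04+3] := {0x4e,0x7c,0xcb}
#1 dst[0x1d+6] := {0xcb,0x16,0x59,0x29,0x0f,0x1b}
#2 dst[0x02+4] := {0xcb,0x16,0x59,0x29}
query mem[0x20]=0x29, mem[0x1d]=0xcb, mem[0x1f]=0x59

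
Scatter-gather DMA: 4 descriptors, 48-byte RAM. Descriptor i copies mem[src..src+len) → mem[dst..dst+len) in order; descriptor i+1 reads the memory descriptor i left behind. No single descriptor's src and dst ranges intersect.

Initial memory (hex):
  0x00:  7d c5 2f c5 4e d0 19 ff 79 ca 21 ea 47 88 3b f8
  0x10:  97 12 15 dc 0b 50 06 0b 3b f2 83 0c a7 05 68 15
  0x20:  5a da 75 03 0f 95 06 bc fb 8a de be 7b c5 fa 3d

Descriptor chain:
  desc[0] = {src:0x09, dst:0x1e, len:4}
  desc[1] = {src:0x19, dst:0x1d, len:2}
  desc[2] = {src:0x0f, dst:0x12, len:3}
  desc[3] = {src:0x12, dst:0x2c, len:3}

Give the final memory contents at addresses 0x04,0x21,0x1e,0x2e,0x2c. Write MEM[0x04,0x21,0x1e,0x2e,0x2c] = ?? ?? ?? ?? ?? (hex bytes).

  after D0: wrote 4B at 0x1e = ca21ea47
  after D1: wrote 2B at 0x1d = f283
  after D2: wrote 3B at 0x12 = f89712
  after D3: wrote 3B at 0x2c = f89712
query mem[0x04]=0x4e, mem[0x21]=0x47, mem[0x1e]=0x83, mem[0x2e]=0x12, mem[0x2c]=0xf8

MEM[0x04,0x21,0x1e,0x2e,0x2c] = 4e 47 83 12 f8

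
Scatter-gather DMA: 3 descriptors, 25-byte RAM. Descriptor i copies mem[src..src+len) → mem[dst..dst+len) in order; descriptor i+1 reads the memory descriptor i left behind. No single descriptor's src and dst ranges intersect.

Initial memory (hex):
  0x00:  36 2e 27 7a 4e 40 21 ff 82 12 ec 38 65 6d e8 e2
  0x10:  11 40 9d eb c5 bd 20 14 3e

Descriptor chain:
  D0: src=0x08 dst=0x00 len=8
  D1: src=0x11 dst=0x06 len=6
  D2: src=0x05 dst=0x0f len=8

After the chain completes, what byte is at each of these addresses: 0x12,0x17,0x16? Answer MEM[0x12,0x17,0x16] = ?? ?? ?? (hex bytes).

  after D0: wrote 8B at 0x00 = 8212ec38656de8e2
  after D1: wrote 6B at 0x06 = 409debc5bd20
  after D2: wrote 8B at 0x0f = 6d409debc5bd2065
query mem[0x12]=0xeb, mem[0x17]=0x14, mem[0x16]=0x65

MEM[0x12,0x17,0x16] = eb 14 65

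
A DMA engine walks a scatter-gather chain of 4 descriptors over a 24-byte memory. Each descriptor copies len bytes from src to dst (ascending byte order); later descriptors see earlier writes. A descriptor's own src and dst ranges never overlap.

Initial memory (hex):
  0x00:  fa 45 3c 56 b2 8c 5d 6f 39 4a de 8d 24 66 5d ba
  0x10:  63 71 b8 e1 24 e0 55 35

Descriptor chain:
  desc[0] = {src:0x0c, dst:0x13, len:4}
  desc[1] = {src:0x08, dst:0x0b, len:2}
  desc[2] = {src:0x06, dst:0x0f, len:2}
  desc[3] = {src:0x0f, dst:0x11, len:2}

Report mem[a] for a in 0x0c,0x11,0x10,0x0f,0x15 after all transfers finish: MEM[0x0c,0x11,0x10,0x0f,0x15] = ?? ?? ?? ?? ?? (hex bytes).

[0] 0x0c->0x13 len=4 : 24 66 5d ba
[1] 0x08->0x0b len=2 : 39 4a
[2] 0x06->0x0f len=2 : 5d 6f
[3] 0x0f->0x11 len=2 : 5d 6f
query mem[0x0c]=0x4a, mem[0x11]=0x5d, mem[0x10]=0x6f, mem[0x0f]=0x5d, mem[0x15]=0x5d

MEM[0x0c,0x11,0x10,0x0f,0x15] = 4a 5d 6f 5d 5d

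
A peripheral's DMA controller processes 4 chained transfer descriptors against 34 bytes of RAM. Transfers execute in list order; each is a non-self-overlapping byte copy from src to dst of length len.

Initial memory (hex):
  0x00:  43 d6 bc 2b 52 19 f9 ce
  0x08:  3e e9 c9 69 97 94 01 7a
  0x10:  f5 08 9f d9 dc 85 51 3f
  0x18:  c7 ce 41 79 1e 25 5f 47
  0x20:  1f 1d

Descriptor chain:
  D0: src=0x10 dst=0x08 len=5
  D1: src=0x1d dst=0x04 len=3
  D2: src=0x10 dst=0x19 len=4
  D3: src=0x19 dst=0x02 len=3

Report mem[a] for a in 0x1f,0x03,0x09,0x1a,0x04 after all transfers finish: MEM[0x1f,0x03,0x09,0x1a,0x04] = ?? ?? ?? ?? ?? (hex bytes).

[0] 0x10->0x08 len=5 : f5 08 9f d9 dc
[1] 0x1d->0x04 len=3 : 25 5f 47
[2] 0x10->0x19 len=4 : f5 08 9f d9
[3] 0x19->0x02 len=3 : f5 08 9f
query mem[0x1f]=0x47, mem[0x03]=0x08, mem[0x09]=0x08, mem[0x1a]=0x08, mem[0x04]=0x9f

MEM[0x1f,0x03,0x09,0x1a,0x04] = 47 08 08 08 9f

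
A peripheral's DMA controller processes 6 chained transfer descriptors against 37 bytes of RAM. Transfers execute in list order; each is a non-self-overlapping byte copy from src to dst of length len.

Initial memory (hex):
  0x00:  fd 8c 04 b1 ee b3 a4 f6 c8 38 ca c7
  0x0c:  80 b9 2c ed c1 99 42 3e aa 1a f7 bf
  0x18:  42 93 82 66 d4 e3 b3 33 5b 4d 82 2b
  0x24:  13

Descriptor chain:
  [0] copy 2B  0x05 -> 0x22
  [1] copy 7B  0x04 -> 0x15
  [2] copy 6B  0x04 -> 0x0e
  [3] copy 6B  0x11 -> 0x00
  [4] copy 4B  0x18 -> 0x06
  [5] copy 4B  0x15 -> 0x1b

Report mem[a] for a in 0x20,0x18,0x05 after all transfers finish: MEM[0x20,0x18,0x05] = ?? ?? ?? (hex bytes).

#0 dst[0x22+2] := {0xb3,0xa4}
#1 dst[0x15+7] := {0xee,0xb3,0xa4,0xf6,0xc8,0x38,0xca}
#2 dst[0x0e+6] := {0xee,0xb3,0xa4,0xf6,0xc8,0x38}
#3 dst[0x00+6] := {0xf6,0xc8,0x38,0xaa,0xee,0xb3}
#4 dst[0x06+4] := {0xf6,0xc8,0x38,0xca}
#5 dst[0x1b+4] := {0xee,0xb3,0xa4,0xf6}
query mem[0x20]=0x5b, mem[0x18]=0xf6, mem[0x05]=0xb3

MEM[0x20,0x18,0x05] = 5b f6 b3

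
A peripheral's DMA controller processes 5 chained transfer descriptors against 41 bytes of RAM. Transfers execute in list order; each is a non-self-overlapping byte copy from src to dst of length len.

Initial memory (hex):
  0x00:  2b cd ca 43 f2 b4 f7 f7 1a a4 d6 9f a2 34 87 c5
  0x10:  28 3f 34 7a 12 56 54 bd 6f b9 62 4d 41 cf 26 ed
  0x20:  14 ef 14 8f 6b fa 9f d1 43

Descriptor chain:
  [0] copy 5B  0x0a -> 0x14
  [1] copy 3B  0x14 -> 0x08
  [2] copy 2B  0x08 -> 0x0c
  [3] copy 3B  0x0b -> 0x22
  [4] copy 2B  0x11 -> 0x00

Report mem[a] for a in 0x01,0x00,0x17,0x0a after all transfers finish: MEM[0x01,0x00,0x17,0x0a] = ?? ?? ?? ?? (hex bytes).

MEM[0x01,0x00,0x17,0x0a] = 34 3f 34 a2

  after D0: wrote 5B at 0x14 = d69fa23487
  after D1: wrote 3B at 0x08 = d69fa2
  after D2: wrote 2B at 0x0c = d69f
  after D3: wrote 3B at 0x22 = 9fd69f
  after D4: wrote 2B at 0x00 = 3f34
query mem[0x01]=0x34, mem[0x00]=0x3f, mem[0x17]=0x34, mem[0x0a]=0xa2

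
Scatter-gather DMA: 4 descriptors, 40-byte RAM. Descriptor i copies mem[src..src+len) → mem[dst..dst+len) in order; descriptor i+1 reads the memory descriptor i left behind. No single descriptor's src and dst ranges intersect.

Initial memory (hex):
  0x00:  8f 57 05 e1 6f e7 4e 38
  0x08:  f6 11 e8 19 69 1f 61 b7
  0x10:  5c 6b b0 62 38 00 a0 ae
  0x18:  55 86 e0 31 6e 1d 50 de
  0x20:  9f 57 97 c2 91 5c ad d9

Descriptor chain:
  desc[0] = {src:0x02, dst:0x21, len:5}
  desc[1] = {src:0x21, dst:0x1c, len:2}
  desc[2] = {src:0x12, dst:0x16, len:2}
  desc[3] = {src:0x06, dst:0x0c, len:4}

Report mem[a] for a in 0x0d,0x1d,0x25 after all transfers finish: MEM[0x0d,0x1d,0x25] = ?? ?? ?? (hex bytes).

MEM[0x0d,0x1d,0x25] = 38 e1 4e

D0: mem[0x21..0x25] <- [05 e1 6f e7 4e]
D1: mem[0x1c..0x1d] <- [05 e1]
D2: mem[0x16..0x17] <- [b0 62]
D3: mem[0x0c..0x0f] <- [4e 38 f6 11]
query mem[0x0d]=0x38, mem[0x1d]=0xe1, mem[0x25]=0x4e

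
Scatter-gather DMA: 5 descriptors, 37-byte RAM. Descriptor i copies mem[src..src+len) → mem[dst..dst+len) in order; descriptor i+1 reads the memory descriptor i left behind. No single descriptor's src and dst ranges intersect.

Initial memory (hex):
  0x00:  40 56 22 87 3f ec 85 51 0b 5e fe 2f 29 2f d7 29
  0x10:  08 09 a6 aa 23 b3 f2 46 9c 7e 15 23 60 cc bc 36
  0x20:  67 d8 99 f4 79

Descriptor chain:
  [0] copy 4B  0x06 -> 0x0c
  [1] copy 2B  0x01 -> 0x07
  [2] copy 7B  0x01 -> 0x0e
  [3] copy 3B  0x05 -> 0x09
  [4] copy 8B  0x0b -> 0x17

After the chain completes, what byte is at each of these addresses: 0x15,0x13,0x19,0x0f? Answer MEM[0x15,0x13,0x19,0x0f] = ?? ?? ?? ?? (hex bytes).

MEM[0x15,0x13,0x19,0x0f] = b3 85 51 22

D0: mem[0x0c..0x0f] <- [85 51 0b 5e]
D1: mem[0x07..0x08] <- [56 22]
D2: mem[0x0e..0x14] <- [56 22 87 3f ec 85 56]
D3: mem[0x09..0x0b] <- [ec 85 56]
D4: mem[0x17..0x1e] <- [56 85 51 56 22 87 3f ec]
query mem[0x15]=0xb3, mem[0x13]=0x85, mem[0x19]=0x51, mem[0x0f]=0x22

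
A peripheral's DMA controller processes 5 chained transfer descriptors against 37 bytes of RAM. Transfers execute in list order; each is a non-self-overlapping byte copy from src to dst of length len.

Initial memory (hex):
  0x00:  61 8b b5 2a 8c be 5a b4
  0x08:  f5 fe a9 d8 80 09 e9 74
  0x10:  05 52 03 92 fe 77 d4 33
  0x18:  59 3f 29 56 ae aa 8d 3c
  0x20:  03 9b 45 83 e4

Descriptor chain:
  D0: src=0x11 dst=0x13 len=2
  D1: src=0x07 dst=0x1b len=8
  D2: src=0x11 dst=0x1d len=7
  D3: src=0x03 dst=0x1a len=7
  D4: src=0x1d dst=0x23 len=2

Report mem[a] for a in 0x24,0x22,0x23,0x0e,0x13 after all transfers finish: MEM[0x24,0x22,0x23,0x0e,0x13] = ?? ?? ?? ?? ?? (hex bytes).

[0] 0x11->0x13 len=2 : 52 03
[1] 0x07->0x1b len=8 : b4 f5 fe a9 d8 80 09 e9
[2] 0x11->0x1d len=7 : 52 03 52 03 77 d4 33
[3] 0x03->0x1a len=7 : 2a 8c be 5a b4 f5 fe
[4] 0x1d->0x23 len=2 : 5a b4
query mem[0x24]=0xb4, mem[0x22]=0xd4, mem[0x23]=0x5a, mem[0x0e]=0xe9, mem[0x13]=0x52

MEM[0x24,0x22,0x23,0x0e,0x13] = b4 d4 5a e9 52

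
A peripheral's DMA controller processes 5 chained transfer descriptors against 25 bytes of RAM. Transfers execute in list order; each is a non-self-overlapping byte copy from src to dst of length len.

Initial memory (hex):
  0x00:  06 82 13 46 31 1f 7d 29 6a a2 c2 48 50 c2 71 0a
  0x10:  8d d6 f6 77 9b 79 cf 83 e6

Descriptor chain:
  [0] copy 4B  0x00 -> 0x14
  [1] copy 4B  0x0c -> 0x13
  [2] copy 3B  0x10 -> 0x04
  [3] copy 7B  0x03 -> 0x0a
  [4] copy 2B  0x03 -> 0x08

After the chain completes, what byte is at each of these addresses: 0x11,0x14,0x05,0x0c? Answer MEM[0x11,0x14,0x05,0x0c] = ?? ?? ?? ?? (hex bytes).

#0 dst[0x14+4] := {0x06,0x82,0x13,0x46}
#1 dst[0x13+4] := {0x50,0xc2,0x71,0x0a}
#2 dst[0x04+3] := {0x8d,0xd6,0xf6}
#3 dst[0x0a+7] := {0x46,0x8d,0xd6,0xf6,0x29,0x6a,0xa2}
#4 dst[0x08+2] := {0x46,0x8d}
query mem[0x11]=0xd6, mem[0x14]=0xc2, mem[0x05]=0xd6, mem[0x0c]=0xd6

MEM[0x11,0x14,0x05,0x0c] = d6 c2 d6 d6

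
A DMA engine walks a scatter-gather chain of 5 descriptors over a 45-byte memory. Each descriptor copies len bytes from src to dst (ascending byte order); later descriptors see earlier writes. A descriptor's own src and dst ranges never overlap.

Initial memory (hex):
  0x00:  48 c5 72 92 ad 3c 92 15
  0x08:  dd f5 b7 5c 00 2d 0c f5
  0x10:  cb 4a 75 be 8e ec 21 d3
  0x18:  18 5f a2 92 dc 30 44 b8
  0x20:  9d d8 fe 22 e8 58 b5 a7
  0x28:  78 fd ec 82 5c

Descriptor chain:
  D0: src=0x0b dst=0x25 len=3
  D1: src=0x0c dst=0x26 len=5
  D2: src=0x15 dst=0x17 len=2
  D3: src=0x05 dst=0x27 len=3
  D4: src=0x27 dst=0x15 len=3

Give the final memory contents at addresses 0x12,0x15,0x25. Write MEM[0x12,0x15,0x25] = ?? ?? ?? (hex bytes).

  after D0: wrote 3B at 0x25 = 5c002d
  after D1: wrote 5B at 0x26 = 002d0cf5cb
  after D2: wrote 2B at 0x17 = ec21
  after D3: wrote 3B at 0x27 = 3c9215
  after D4: wrote 3B at 0x15 = 3c9215
query mem[0x12]=0x75, mem[0x15]=0x3c, mem[0x25]=0x5c

MEM[0x12,0x15,0x25] = 75 3c 5c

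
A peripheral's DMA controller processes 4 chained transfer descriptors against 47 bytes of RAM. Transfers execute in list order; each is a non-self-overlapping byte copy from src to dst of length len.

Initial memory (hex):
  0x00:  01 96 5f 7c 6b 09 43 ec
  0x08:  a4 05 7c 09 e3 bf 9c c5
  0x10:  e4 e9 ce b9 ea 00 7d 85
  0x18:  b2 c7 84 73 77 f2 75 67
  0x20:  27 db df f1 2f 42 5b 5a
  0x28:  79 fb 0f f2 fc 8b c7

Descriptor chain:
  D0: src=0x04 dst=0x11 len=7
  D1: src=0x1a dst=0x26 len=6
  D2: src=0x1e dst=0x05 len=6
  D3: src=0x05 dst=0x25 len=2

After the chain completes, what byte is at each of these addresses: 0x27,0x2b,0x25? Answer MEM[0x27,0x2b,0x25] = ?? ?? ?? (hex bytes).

[0] 0x04->0x11 len=7 : 6b 09 43 ec a4 05 7c
[1] 0x1a->0x26 len=6 : 84 73 77 f2 75 67
[2] 0x1e->0x05 len=6 : 75 67 27 db df f1
[3] 0x05->0x25 len=2 : 75 67
query mem[0x27]=0x73, mem[0x2b]=0x67, mem[0x25]=0x75

MEM[0x27,0x2b,0x25] = 73 67 75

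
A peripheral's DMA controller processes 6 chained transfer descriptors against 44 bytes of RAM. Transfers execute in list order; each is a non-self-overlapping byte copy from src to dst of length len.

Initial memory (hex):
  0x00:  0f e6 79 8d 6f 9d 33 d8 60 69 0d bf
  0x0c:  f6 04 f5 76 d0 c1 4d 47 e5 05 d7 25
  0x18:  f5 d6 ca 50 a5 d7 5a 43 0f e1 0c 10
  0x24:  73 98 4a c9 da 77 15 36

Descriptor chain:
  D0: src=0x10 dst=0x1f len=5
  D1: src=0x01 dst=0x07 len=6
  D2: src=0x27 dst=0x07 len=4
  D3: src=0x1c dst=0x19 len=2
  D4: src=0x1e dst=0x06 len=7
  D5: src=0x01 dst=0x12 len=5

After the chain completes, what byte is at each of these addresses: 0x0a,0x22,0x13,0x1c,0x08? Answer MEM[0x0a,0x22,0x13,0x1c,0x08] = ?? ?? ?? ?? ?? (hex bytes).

MEM[0x0a,0x22,0x13,0x1c,0x08] = 47 47 79 a5 c1

[0] 0x10->0x1f len=5 : d0 c1 4d 47 e5
[1] 0x01->0x07 len=6 : e6 79 8d 6f 9d 33
[2] 0x27->0x07 len=4 : c9 da 77 15
[3] 0x1c->0x19 len=2 : a5 d7
[4] 0x1e->0x06 len=7 : 5a d0 c1 4d 47 e5 73
[5] 0x01->0x12 len=5 : e6 79 8d 6f 9d
query mem[0x0a]=0x47, mem[0x22]=0x47, mem[0x13]=0x79, mem[0x1c]=0xa5, mem[0x08]=0xc1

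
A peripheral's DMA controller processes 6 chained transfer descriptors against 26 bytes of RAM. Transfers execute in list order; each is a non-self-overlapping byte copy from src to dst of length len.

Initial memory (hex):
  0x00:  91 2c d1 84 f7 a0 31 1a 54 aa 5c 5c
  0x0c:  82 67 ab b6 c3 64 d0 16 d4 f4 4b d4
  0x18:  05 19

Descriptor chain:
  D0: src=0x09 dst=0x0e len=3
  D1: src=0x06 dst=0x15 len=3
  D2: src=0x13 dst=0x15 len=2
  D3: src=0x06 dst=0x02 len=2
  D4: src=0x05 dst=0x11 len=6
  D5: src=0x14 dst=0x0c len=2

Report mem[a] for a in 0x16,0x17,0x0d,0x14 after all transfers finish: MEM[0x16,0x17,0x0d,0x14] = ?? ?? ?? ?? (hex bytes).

#0 dst[0x0e+3] := {0xaa,0x5c,0x5c}
#1 dst[0x15+3] := {0x31,0x1a,0x54}
#2 dst[0x15+2] := {0x16,0xd4}
#3 dst[0x02+2] := {0x31,0x1a}
#4 dst[0x11+6] := {0xa0,0x31,0x1a,0x54,0xaa,0x5c}
#5 dst[0x0c+2] := {0x54,0xaa}
query mem[0x16]=0x5c, mem[0x17]=0x54, mem[0x0d]=0xaa, mem[0x14]=0x54

MEM[0x16,0x17,0x0d,0x14] = 5c 54 aa 54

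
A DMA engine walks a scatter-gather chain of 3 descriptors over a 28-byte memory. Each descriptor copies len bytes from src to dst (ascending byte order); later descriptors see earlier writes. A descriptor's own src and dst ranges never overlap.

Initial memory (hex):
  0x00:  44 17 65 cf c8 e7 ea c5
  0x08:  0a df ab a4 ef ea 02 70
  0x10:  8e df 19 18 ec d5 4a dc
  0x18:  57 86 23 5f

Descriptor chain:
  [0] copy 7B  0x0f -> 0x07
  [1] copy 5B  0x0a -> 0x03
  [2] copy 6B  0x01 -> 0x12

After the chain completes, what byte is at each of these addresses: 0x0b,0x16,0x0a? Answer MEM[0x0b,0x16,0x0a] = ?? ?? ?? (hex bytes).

MEM[0x0b,0x16,0x0a] = 18 ec 19

#0 dst[0x07+7] := {0x70,0x8e,0xdf,0x19,0x18,0xec,0xd5}
#1 dst[0x03+5] := {0x19,0x18,0xec,0xd5,0x02}
#2 dst[0x12+6] := {0x17,0x65,0x19,0x18,0xec,0xd5}
query mem[0x0b]=0x18, mem[0x16]=0xec, mem[0x0a]=0x19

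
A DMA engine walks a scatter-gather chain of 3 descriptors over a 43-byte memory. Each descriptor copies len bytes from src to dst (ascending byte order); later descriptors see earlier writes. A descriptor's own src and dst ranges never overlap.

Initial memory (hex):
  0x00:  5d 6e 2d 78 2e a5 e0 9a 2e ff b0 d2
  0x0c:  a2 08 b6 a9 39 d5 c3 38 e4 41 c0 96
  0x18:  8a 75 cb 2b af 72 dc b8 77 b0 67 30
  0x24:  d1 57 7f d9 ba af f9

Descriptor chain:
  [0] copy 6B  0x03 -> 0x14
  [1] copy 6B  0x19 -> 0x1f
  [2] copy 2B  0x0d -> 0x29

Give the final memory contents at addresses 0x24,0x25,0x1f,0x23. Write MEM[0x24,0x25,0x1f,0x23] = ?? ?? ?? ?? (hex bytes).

#0 dst[0x14+6] := {0x78,0x2e,0xa5,0xe0,0x9a,0x2e}
#1 dst[0x1f+6] := {0x2e,0xcb,0x2b,0xaf,0x72,0xdc}
#2 dst[0x29+2] := {0x08,0xb6}
query mem[0x24]=0xdc, mem[0x25]=0x57, mem[0x1f]=0x2e, mem[0x23]=0x72

MEM[0x24,0x25,0x1f,0x23] = dc 57 2e 72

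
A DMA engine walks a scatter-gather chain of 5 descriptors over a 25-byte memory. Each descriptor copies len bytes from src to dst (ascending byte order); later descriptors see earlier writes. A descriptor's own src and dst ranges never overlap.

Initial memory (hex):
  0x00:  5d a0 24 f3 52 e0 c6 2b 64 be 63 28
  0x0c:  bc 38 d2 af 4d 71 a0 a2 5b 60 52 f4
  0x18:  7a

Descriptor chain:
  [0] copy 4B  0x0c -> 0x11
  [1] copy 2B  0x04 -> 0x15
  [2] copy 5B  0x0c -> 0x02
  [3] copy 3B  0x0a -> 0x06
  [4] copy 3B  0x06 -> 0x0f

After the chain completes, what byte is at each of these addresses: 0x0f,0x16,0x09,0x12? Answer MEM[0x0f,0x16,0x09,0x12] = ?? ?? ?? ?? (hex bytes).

[0] 0x0c->0x11 len=4 : bc 38 d2 af
[1] 0x04->0x15 len=2 : 52 e0
[2] 0x0c->0x02 len=5 : bc 38 d2 af 4d
[3] 0x0a->0x06 len=3 : 63 28 bc
[4] 0x06->0x0f len=3 : 63 28 bc
query mem[0x0f]=0x63, mem[0x16]=0xe0, mem[0x09]=0xbe, mem[0x12]=0x38

MEM[0x0f,0x16,0x09,0x12] = 63 e0 be 38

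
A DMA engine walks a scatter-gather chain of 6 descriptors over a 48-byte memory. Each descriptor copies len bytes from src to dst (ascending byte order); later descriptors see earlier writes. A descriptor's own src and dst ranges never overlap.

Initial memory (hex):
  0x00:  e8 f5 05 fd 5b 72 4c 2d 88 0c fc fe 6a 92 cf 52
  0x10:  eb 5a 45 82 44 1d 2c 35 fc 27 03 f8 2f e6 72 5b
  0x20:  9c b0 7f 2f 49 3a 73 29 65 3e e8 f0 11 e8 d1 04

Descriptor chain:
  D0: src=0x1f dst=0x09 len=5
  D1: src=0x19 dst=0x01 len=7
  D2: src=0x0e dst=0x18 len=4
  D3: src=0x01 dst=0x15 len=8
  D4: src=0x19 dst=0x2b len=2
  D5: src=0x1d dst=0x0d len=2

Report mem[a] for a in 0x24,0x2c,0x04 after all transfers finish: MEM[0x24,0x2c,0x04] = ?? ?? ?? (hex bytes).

MEM[0x24,0x2c,0x04] = 49 72 2f

#0 dst[0x09+5] := {0x5b,0x9c,0xb0,0x7f,0x2f}
#1 dst[0x01+7] := {0x27,0x03,0xf8,0x2f,0xe6,0x72,0x5b}
#2 dst[0x18+4] := {0xcf,0x52,0xeb,0x5a}
#3 dst[0x15+8] := {0x27,0x03,0xf8,0x2f,0xe6,0x72,0x5b,0x88}
#4 dst[0x2b+2] := {0xe6,0x72}
#5 dst[0x0d+2] := {0xe6,0x72}
query mem[0x24]=0x49, mem[0x2c]=0x72, mem[0x04]=0x2f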